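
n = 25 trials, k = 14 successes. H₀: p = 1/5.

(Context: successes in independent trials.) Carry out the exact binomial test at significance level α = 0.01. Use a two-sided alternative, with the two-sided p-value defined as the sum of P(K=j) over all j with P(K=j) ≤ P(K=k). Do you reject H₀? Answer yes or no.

reject H₀: yes

Exact binomial: n=25, k=14, p₀=1/5=0.2000
P(X=j) = C(n,j)·p₀^j·(1−p₀)^(n−j); p = Σ P(X=j) over j with P(X=j) ≤ P(X=14)
p-value (two-sided) = 0.00008
At α=0.01: p < α → reject H₀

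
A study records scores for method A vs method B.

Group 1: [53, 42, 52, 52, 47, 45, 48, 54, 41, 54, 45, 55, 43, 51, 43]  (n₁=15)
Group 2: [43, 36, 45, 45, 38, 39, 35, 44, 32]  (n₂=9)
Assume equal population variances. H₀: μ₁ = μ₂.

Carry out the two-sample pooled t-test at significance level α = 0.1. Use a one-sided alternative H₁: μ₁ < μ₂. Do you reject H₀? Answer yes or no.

x̄₁=48.333, s₁=4.923, n₁=15
x̄₂=39.667, s₂=4.796, n₂=9
s_p² = [14·4.923² + 8·4.796²]/22 = 23.7879
SE = √(s_p²·(1/15+1/9)) = 2.0564
t = (48.333−39.667)/2.0564 = 4.2144
df = 22
p-value (one-sided, H₁ less) = 0.99982
At α=0.1: p ≥ α → fail to reject H₀

reject H₀: no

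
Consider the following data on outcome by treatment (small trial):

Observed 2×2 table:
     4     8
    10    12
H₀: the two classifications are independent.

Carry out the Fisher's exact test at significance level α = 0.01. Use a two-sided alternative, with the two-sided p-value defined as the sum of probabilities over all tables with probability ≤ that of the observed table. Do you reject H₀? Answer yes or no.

Margins: r₁=12, r₂=22, c₁=14, c₂=20, n=34
p_obs = C(12,4)·C(22,10)/C(34,14); sum pmf over tables with pmf ≤ p_obs
p-value (two-sided) = 0.71698
At α=0.01: p ≥ α → fail to reject H₀

reject H₀: no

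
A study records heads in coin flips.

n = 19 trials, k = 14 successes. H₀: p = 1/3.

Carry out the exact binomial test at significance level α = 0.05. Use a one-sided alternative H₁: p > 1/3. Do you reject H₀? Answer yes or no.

Exact binomial: n=19, k=14, p₀=1/3=0.3333
P(X≥14) from Σ C(n,i)·p₀^i·(1−p₀)^(n−i)
p-value (one-sided, H₁ greater) = 0.00038
At α=0.05: p < α → reject H₀

reject H₀: yes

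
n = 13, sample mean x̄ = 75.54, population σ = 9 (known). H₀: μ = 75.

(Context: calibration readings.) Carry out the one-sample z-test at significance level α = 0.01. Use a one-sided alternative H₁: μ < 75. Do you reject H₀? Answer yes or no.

reject H₀: no

SE = σ/√n = 9/√13 = 2.4962
z = (x̄−μ₀)/SE = (75.54−75)/2.4962 = 0.2163
p-value (one-sided, H₁ less) = 0.58564
At α=0.01: p ≥ α → fail to reject H₀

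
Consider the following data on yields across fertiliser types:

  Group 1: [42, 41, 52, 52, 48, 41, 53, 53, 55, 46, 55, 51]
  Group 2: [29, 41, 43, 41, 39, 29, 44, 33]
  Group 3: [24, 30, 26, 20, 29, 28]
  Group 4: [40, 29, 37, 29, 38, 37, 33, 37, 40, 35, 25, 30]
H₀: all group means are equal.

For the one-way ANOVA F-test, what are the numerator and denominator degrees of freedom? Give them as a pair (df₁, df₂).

k = 4 groups, N = 38 total
df = (k−1, N−k) = (4−1, 38−4) = (3, 34)

degrees of freedom = [3, 34]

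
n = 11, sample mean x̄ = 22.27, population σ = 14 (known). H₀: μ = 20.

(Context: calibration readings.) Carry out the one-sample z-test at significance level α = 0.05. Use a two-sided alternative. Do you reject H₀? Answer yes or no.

reject H₀: no

SE = σ/√n = 14/√11 = 4.2212
z = (x̄−μ₀)/SE = (22.27−20)/4.2212 = 0.5378
p-value (two-sided) = 0.59074
At α=0.05: p ≥ α → fail to reject H₀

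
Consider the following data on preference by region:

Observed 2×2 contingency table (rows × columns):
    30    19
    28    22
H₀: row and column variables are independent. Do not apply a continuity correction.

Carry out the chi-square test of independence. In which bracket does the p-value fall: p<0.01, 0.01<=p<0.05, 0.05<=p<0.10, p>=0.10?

Row totals [49, 50], col totals [58, 41], n=99
χ² = (30−28.71)²/28.71 + (19−20.29)²/20.29 + (28−29.29)²/29.29 + (22−20.71)²/20.71 = 0.2784
df = 1
p-value (upper-tail) = 0.59775
→ bracket: p>=0.10

p-value bracket: p>=0.10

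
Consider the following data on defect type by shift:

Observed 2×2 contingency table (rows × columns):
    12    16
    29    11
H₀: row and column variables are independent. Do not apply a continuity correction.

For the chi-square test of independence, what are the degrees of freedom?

df = (r−1)(c−1) = (2−1)·(2−1) = 1

degrees of freedom = 1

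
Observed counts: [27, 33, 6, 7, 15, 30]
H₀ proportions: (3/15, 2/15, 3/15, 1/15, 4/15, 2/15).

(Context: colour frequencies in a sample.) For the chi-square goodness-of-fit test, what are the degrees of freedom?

degrees of freedom = 5

df = k − 1 = 6 − 1 = 5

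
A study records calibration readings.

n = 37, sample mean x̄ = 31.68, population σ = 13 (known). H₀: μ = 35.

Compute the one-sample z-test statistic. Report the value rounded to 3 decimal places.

SE = σ/√n = 13/√37 = 2.1372
z = (x̄−μ₀)/SE = (31.68−35)/2.1372 = -1.5534

test statistic = -1.553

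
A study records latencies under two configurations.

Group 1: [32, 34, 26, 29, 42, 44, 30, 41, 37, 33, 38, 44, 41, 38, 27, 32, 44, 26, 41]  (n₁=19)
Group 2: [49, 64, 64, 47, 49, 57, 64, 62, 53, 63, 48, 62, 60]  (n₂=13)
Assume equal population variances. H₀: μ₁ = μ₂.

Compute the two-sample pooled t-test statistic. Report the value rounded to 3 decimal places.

x̄₁=35.737, s₁=6.332, n₁=19
x̄₂=57.077, s₂=6.873, n₂=13
s_p² = [18·6.332² + 12·6.873²]/30 = 42.9536
SE = √(s_p²·(1/19+1/13)) = 2.3590
t = (35.737−57.077)/2.3590 = -9.0463
df = 30

test statistic = -9.046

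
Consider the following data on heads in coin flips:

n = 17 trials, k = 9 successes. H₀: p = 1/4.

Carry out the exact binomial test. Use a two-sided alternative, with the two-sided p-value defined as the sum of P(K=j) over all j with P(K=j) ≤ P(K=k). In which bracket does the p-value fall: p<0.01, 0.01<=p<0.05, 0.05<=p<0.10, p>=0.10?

p-value bracket: 0.01<=p<0.05

Exact binomial: n=17, k=9, p₀=1/4=0.2500
P(X=j) = C(n,j)·p₀^j·(1−p₀)^(n−j); p = Σ P(X=j) over j with P(X=j) ≤ P(X=9)
p-value (two-sided) = 0.01990
→ bracket: 0.01<=p<0.05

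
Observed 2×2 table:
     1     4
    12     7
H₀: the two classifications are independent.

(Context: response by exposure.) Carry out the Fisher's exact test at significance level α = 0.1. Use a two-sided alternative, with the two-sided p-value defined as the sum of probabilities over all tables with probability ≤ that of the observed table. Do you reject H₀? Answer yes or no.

Margins: r₁=5, r₂=19, c₁=13, c₂=11, n=24
p_obs = C(5,1)·C(19,12)/C(24,13); sum pmf over tables with pmf ≤ p_obs
p-value (two-sided) = 0.14208
At α=0.1: p ≥ α → fail to reject H₀

reject H₀: no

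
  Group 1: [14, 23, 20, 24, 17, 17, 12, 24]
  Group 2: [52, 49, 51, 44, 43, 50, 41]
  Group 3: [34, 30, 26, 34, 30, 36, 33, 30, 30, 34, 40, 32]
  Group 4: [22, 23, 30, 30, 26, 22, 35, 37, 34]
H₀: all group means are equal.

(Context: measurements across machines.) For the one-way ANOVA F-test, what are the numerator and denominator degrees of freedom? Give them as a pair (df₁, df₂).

degrees of freedom = [3, 32]

k = 4 groups, N = 36 total
df = (k−1, N−k) = (4−1, 36−4) = (3, 32)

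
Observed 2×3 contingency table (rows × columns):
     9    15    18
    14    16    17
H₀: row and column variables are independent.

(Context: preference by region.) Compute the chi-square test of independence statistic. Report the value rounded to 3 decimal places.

Row totals [42, 47], col totals [23, 31, 35], n=89
χ² = (9−10.85)²/10.85 + (15−14.63)²/14.63 + (18−16.52)²/16.52 + (14−12.15)²/12.15 + (16−16.37)²/16.37 + (17−18.48)²/18.48 = 0.8696
df = 2

test statistic = 0.870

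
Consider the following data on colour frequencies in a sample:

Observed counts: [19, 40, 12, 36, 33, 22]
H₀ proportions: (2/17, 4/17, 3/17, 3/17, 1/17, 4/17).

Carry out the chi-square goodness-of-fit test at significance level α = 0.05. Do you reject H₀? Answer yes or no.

reject H₀: yes

n = 162; E_i = n·p_i = [19.06, 38.12, 28.59, 28.59, 9.53, 38.12]
χ² = (19−19.06)²/19.06 + (40−38.12)²/38.12 + (12−28.59)²/28.59 + (36−28.59)²/28.59 + (33−9.53)²/9.53 + (22−38.12)²/38.12 = 76.2623
df = 5
p-value (upper-tail) = 0.00000
At α=0.05: p < α → reject H₀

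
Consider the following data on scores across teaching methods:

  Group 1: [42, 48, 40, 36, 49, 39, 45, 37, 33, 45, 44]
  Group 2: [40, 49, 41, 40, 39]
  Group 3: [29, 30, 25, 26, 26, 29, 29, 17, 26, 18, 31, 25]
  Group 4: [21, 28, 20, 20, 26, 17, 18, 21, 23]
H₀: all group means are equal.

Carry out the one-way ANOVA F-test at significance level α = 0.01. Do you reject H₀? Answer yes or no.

reject H₀: yes

Group means [41.64, 41.80, 25.92, 21.56], grand mean 31.676
SSB = Σnᵢ(x̄ᵢ−x̄)² = 2923.624; SSW = ΣΣ(x−x̄ᵢ)² = 644.484
MSB = 2923.624/3 = 974.5413; MSW = 644.484/33 = 19.5298
F = MSB/MSW = 49.9001
df = (3, 33)
p-value (upper-tail) = 0.00000
At α=0.01: p < α → reject H₀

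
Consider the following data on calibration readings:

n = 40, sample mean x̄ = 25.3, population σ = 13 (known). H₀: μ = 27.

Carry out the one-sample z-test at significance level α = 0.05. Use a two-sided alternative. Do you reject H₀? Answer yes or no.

SE = σ/√n = 13/√40 = 2.0555
z = (x̄−μ₀)/SE = (25.3−27)/2.0555 = -0.8271
p-value (two-sided) = 0.40820
At α=0.05: p ≥ α → fail to reject H₀

reject H₀: no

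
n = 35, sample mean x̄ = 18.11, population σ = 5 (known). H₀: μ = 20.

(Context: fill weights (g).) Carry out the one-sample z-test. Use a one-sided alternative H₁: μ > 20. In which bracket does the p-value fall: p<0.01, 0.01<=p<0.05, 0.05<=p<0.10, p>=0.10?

SE = σ/√n = 5/√35 = 0.8452
z = (x̄−μ₀)/SE = (18.11−20)/0.8452 = -2.2363
p-value (one-sided, H₁ greater) = 0.98733
→ bracket: p>=0.10

p-value bracket: p>=0.10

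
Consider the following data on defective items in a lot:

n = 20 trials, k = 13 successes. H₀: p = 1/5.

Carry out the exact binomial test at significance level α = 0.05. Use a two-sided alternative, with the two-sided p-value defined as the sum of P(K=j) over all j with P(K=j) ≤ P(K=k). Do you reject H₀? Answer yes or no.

Exact binomial: n=20, k=13, p₀=1/5=0.2000
P(X=j) = C(n,j)·p₀^j·(1−p₀)^(n−j); p = Σ P(X=j) over j with P(X=j) ≤ P(X=13)
p-value (two-sided) = 0.00002
At α=0.05: p < α → reject H₀

reject H₀: yes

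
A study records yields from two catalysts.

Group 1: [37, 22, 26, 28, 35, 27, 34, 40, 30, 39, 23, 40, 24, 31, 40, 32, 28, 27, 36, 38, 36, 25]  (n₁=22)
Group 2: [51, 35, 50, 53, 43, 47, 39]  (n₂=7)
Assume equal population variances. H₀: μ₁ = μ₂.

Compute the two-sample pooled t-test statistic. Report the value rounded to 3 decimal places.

x̄₁=31.727, s₁=6.025, n₁=22
x̄₂=45.429, s₂=6.680, n₂=7
s_p² = [21·6.025² + 6·6.680²]/27 = 38.1510
SE = √(s_p²·(1/22+1/7)) = 2.6804
t = (31.727−45.429)/2.6804 = -5.1118
df = 27

test statistic = -5.112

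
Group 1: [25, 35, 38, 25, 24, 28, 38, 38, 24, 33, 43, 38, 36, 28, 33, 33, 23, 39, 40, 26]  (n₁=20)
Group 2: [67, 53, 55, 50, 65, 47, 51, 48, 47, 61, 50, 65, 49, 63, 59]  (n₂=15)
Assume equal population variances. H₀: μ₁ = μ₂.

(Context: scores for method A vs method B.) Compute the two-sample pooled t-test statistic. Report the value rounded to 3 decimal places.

test statistic = -9.915

x̄₁=32.350, s₁=6.401, n₁=20
x̄₂=55.333, s₂=7.277, n₂=15
s_p² = [19·6.401² + 14·7.277²]/33 = 46.0571
SE = √(s_p²·(1/20+1/15)) = 2.3180
t = (32.350−55.333)/2.3180 = -9.9150
df = 33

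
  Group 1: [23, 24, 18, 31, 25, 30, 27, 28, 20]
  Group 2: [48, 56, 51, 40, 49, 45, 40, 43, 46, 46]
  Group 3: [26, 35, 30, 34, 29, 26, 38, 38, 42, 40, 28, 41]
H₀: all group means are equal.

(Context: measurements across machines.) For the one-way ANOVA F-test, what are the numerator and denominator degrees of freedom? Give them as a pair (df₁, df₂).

degrees of freedom = [2, 28]

k = 3 groups, N = 31 total
df = (k−1, N−k) = (3−1, 31−3) = (2, 28)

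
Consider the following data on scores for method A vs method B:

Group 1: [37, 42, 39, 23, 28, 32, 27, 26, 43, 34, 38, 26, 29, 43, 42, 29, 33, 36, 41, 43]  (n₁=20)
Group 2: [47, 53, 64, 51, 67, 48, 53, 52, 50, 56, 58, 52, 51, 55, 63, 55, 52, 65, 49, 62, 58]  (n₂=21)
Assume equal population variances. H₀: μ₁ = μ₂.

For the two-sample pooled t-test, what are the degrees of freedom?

degrees of freedom = 39

df = n₁ + n₂ − 2 = 20 + 21 − 2 = 39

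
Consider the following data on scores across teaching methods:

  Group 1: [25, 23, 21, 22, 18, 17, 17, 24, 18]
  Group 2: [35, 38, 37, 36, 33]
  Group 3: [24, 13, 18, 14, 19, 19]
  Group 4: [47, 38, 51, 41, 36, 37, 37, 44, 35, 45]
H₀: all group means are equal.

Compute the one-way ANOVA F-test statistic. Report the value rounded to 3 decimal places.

test statistic = 61.407

Group means [20.56, 35.80, 17.83, 41.10], grand mean 29.400
SSB = Σnᵢ(x̄ᵢ−x̄)² = 3080.444; SSW = ΣΣ(x−x̄ᵢ)² = 434.756
MSB = 3080.444/3 = 1026.8148; MSW = 434.756/26 = 16.7214
F = MSB/MSW = 61.4073
df = (3, 26)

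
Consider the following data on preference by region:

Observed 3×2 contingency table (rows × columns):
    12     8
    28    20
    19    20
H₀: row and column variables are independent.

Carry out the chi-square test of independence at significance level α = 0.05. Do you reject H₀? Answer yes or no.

Row totals [20, 48, 39], col totals [59, 48], n=107
χ² = (12−11.03)²/11.03 + (8−8.97)²/8.97 + (28−26.47)²/26.47 + (20−21.53)²/21.53 + (19−21.50)²/21.50 + (20−17.50)²/17.50 = 1.0391
df = 2
p-value (upper-tail) = 0.59478
At α=0.05: p ≥ α → fail to reject H₀

reject H₀: no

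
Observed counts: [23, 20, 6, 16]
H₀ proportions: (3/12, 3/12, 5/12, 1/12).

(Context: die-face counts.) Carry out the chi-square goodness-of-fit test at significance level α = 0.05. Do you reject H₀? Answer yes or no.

reject H₀: yes

n = 65; E_i = n·p_i = [16.25, 16.25, 27.08, 5.42]
χ² = (23−16.25)²/16.25 + (20−16.25)²/16.25 + (6−27.08)²/27.08 + (16−5.42)²/5.42 = 40.7600
df = 3
p-value (upper-tail) = 0.00000
At α=0.05: p < α → reject H₀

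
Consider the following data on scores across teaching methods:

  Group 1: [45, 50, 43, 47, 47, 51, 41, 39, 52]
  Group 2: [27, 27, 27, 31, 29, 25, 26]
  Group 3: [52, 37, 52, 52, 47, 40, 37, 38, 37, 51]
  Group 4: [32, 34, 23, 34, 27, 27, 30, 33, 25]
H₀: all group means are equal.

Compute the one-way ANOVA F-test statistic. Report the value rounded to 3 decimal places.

Group means [46.11, 27.43, 44.30, 29.44], grand mean 37.571
SSB = Σnᵢ(x̄ᵢ−x̄)² = 2423.646; SSW = ΣΣ(x−x̄ᵢ)² = 768.925
MSB = 2423.646/3 = 807.8820; MSW = 768.925/31 = 24.8040
F = MSB/MSW = 32.5706
df = (3, 31)

test statistic = 32.571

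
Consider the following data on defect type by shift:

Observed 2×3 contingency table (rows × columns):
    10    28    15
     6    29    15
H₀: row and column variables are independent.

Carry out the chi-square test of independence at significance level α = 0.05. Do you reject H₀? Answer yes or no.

reject H₀: no

Row totals [53, 50], col totals [16, 57, 30], n=103
χ² = (10−8.23)²/8.23 + (28−29.33)²/29.33 + (15−15.44)²/15.44 + (6−7.77)²/7.77 + (29−27.67)²/27.67 + (15−14.56)²/14.56 = 0.9310
df = 2
p-value (upper-tail) = 0.62784
At α=0.05: p ≥ α → fail to reject H₀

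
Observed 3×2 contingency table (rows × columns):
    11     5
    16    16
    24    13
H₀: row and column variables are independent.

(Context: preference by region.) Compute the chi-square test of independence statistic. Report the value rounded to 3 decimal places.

Row totals [16, 32, 37], col totals [51, 34], n=85
χ² = (11−9.60)²/9.60 + (5−6.40)²/6.40 + (16−19.20)²/19.20 + (16−12.80)²/12.80 + (24−22.20)²/22.20 + (13−14.80)²/14.80 = 2.2086
df = 2

test statistic = 2.209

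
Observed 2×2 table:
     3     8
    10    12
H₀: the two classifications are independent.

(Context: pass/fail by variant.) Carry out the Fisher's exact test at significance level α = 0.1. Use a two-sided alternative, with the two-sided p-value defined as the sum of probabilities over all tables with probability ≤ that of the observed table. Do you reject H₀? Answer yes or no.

reject H₀: no

Margins: r₁=11, r₂=22, c₁=13, c₂=20, n=33
p_obs = C(11,3)·C(22,10)/C(33,13); sum pmf over tables with pmf ≤ p_obs
p-value (two-sided) = 0.45586
At α=0.1: p ≥ α → fail to reject H₀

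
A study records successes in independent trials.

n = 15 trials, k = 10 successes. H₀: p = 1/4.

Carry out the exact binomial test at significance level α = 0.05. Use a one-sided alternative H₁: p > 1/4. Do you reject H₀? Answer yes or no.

reject H₀: yes

Exact binomial: n=15, k=10, p₀=1/4=0.2500
P(X≥10) from Σ C(n,i)·p₀^i·(1−p₀)^(n−i)
p-value (one-sided, H₁ greater) = 0.00079
At α=0.05: p < α → reject H₀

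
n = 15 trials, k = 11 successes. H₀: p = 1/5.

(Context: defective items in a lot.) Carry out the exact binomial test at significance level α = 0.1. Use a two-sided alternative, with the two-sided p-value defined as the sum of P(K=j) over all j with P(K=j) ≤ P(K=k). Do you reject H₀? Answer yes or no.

reject H₀: yes

Exact binomial: n=15, k=11, p₀=1/5=0.2000
P(X=j) = C(n,j)·p₀^j·(1−p₀)^(n−j); p = Σ P(X=j) over j with P(X=j) ≤ P(X=11)
p-value (two-sided) = 0.00001
At α=0.1: p < α → reject H₀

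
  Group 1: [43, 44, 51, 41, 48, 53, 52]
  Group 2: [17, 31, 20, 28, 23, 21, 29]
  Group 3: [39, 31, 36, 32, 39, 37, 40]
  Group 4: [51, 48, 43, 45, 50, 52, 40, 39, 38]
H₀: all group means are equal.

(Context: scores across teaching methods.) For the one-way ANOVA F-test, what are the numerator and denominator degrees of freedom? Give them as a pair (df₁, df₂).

k = 4 groups, N = 30 total
df = (k−1, N−k) = (4−1, 30−4) = (3, 26)

degrees of freedom = [3, 26]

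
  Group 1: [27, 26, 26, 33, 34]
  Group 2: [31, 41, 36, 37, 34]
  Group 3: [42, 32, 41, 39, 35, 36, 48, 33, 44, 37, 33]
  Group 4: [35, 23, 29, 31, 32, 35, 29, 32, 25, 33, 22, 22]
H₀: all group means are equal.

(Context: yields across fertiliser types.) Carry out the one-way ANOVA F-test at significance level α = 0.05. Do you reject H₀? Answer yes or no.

Group means [29.20, 35.80, 38.18, 29.00], grand mean 33.121
SSB = Σnᵢ(x̄ᵢ−x̄)² = 598.279; SSW = ΣΣ(x−x̄ᵢ)² = 639.236
MSB = 598.279/3 = 199.4263; MSW = 639.236/29 = 22.0426
F = MSB/MSW = 9.0473
df = (3, 29)
p-value (upper-tail) = 0.00022
At α=0.05: p < α → reject H₀

reject H₀: yes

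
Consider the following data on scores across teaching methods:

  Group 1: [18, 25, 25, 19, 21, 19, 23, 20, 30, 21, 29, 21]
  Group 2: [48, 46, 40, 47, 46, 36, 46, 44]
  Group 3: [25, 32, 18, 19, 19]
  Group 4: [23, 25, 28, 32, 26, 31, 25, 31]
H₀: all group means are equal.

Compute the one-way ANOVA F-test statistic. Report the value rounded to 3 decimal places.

test statistic = 48.520

Group means [22.58, 44.12, 22.60, 27.62], grand mean 29.030
SSB = Σnᵢ(x̄ᵢ−x̄)² = 2544.103; SSW = ΣΣ(x−x̄ᵢ)² = 506.867
MSB = 2544.103/3 = 848.0343; MSW = 506.867/29 = 17.4782
F = MSB/MSW = 48.5197
df = (3, 29)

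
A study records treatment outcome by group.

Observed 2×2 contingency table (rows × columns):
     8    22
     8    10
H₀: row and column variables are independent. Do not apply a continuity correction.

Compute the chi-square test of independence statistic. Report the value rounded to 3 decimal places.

Row totals [30, 18], col totals [16, 32], n=48
χ² = (8−10.00)²/10.00 + (22−20.00)²/20.00 + (8−6.00)²/6.00 + (10−12.00)²/12.00 = 1.6000
df = 1

test statistic = 1.600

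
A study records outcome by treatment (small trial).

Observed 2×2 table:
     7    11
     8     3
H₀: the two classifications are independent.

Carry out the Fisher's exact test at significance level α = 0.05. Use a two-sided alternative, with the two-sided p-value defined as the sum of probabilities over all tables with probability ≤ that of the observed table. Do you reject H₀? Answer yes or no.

reject H₀: no

Margins: r₁=18, r₂=11, c₁=15, c₂=14, n=29
p_obs = C(18,7)·C(11,8)/C(29,15); sum pmf over tables with pmf ≤ p_obs
p-value (two-sided) = 0.12814
At α=0.05: p ≥ α → fail to reject H₀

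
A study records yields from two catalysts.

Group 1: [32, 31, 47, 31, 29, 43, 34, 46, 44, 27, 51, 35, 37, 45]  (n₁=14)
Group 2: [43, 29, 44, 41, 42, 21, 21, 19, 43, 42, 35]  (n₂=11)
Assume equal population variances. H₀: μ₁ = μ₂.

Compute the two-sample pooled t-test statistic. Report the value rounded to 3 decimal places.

x̄₁=38.000, s₁=7.776, n₁=14
x̄₂=34.545, s₂=10.123, n₂=11
s_p² = [13·7.776² + 10·10.123²]/23 = 78.7273
SE = √(s_p²·(1/14+1/11)) = 3.5750
t = (38.000−34.545)/3.5750 = 0.9663
df = 23

test statistic = 0.966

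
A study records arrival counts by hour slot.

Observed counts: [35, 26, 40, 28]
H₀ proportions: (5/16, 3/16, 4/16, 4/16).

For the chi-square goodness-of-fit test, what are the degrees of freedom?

degrees of freedom = 3

df = k − 1 = 4 − 1 = 3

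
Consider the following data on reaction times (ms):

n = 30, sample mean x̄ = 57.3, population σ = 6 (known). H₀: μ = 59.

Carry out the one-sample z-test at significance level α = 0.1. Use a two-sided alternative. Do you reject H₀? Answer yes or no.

reject H₀: no

SE = σ/√n = 6/√30 = 1.0954
z = (x̄−μ₀)/SE = (57.3−59)/1.0954 = -1.5519
p-value (two-sided) = 0.12069
At α=0.1: p ≥ α → fail to reject H₀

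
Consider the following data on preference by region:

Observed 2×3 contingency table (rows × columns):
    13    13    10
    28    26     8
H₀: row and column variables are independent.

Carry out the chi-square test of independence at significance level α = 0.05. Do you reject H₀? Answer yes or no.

reject H₀: no

Row totals [36, 62], col totals [41, 39, 18], n=98
χ² = (13−15.06)²/15.06 + (13−14.33)²/14.33 + (10−6.61)²/6.61 + (28−25.94)²/25.94 + (26−24.67)²/24.67 + (8−11.39)²/11.39 = 3.3836
df = 2
p-value (upper-tail) = 0.18419
At α=0.05: p ≥ α → fail to reject H₀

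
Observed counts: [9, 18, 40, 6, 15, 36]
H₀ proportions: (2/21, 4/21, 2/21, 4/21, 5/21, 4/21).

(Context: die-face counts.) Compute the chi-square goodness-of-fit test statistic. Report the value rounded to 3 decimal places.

n = 124; E_i = n·p_i = [11.81, 23.62, 11.81, 23.62, 29.52, 23.62]
χ² = (9−11.81)²/11.81 + (18−23.62)²/23.62 + (40−11.81)²/11.81 + (6−23.62)²/23.62 + (15−29.52)²/29.52 + (36−23.62)²/23.62 = 96.0766
df = 5

test statistic = 96.077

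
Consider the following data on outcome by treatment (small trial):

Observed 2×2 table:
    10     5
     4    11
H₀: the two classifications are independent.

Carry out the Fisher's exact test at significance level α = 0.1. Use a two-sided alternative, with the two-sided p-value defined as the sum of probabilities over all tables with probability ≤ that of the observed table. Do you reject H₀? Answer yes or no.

Margins: r₁=15, r₂=15, c₁=14, c₂=16, n=30
p_obs = C(15,10)·C(15,4)/C(30,14); sum pmf over tables with pmf ≤ p_obs
p-value (two-sided) = 0.06560
At α=0.1: p < α → reject H₀

reject H₀: yes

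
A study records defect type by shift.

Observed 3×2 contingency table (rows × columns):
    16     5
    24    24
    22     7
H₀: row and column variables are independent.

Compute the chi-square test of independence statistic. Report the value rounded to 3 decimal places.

test statistic = 7.124

Row totals [21, 48, 29], col totals [62, 36], n=98
χ² = (16−13.29)²/13.29 + (5−7.71)²/7.71 + (24−30.37)²/30.37 + (24−17.63)²/17.63 + (22−18.35)²/18.35 + (7−10.65)²/10.65 = 7.1240
df = 2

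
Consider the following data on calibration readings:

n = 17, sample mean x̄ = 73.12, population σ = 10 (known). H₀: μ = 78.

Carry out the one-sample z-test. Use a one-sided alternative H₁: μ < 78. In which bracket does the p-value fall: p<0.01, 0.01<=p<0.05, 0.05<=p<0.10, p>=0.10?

SE = σ/√n = 10/√17 = 2.4254
z = (x̄−μ₀)/SE = (73.12−78)/2.4254 = -2.0121
p-value (one-sided, H₁ less) = 0.02211
→ bracket: 0.01<=p<0.05

p-value bracket: 0.01<=p<0.05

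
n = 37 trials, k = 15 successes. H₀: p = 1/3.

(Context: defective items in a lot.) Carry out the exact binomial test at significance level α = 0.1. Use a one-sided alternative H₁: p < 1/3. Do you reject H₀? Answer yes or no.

Exact binomial: n=37, k=15, p₀=1/3=0.3333
P(X≤15) from Σ C(n,i)·p₀^i·(1−p₀)^(n−i)
p-value (one-sided, H₁ less) = 0.86463
At α=0.1: p ≥ α → fail to reject H₀

reject H₀: no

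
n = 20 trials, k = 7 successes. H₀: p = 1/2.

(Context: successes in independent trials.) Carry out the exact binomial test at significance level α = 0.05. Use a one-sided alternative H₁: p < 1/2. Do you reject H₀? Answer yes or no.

reject H₀: no

Exact binomial: n=20, k=7, p₀=1/2=0.5000
P(X≤7) from Σ C(n,i)·p₀^i·(1−p₀)^(n−i)
p-value (one-sided, H₁ less) = 0.13159
At α=0.05: p ≥ α → fail to reject H₀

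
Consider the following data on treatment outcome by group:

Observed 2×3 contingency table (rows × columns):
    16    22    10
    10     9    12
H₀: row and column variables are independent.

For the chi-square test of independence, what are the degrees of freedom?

df = (r−1)(c−1) = (2−1)·(3−1) = 2

degrees of freedom = 2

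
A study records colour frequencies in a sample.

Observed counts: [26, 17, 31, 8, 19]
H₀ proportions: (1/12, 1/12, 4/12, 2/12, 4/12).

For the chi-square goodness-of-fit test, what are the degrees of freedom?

degrees of freedom = 4

df = k − 1 = 5 − 1 = 4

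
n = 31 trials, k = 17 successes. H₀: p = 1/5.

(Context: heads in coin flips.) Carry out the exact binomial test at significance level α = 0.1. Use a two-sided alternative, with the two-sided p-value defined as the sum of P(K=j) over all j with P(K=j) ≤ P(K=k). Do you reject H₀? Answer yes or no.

Exact binomial: n=31, k=17, p₀=1/5=0.2000
P(X=j) = C(n,j)·p₀^j·(1−p₀)^(n−j); p = Σ P(X=j) over j with P(X=j) ≤ P(X=17)
p-value (two-sided) = 0.00002
At α=0.1: p < α → reject H₀

reject H₀: yes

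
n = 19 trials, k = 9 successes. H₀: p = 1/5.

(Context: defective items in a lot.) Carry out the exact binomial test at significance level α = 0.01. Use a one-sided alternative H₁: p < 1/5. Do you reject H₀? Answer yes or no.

reject H₀: no

Exact binomial: n=19, k=9, p₀=1/5=0.2000
P(X≤9) from Σ C(n,i)·p₀^i·(1−p₀)^(n−i)
p-value (one-sided, H₁ less) = 0.99842
At α=0.01: p ≥ α → fail to reject H₀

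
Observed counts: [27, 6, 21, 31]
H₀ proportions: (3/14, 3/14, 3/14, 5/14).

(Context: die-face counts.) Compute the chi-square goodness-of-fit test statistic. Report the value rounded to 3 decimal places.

n = 85; E_i = n·p_i = [18.21, 18.21, 18.21, 30.36]
χ² = (27−18.21)²/18.21 + (6−18.21)²/18.21 + (21−18.21)²/18.21 + (31−30.36)²/30.36 = 12.8682
df = 3

test statistic = 12.868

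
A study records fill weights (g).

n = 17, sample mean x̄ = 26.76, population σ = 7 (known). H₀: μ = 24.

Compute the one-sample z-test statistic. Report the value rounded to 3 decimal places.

SE = σ/√n = 7/√17 = 1.6977
z = (x̄−μ₀)/SE = (26.76−24)/1.6977 = 1.6257

test statistic = 1.626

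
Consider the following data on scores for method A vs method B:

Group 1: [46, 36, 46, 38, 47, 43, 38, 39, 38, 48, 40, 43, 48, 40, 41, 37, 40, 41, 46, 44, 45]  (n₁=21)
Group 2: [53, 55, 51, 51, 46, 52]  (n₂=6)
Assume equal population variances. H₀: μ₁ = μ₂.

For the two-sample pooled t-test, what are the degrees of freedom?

degrees of freedom = 25

df = n₁ + n₂ − 2 = 21 + 6 − 2 = 25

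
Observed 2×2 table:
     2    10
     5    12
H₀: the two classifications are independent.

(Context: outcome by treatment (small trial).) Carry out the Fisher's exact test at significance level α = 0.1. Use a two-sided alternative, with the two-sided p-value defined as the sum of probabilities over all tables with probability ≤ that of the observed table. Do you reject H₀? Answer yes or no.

Margins: r₁=12, r₂=17, c₁=7, c₂=22, n=29
p_obs = C(12,2)·C(17,5)/C(29,7); sum pmf over tables with pmf ≤ p_obs
p-value (two-sided) = 0.66453
At α=0.1: p ≥ α → fail to reject H₀

reject H₀: no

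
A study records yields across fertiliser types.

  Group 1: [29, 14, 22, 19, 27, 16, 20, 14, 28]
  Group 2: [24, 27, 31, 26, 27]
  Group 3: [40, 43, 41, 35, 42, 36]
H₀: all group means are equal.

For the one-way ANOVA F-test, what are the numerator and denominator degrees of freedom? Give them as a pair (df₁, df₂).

degrees of freedom = [2, 17]

k = 3 groups, N = 20 total
df = (k−1, N−k) = (3−1, 20−3) = (2, 17)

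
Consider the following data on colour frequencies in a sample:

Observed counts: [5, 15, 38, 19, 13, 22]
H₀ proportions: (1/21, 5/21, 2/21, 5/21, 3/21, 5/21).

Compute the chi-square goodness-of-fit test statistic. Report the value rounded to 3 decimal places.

n = 112; E_i = n·p_i = [5.33, 26.67, 10.67, 26.67, 16.00, 26.67]
χ² = (5−5.33)²/5.33 + (15−26.67)²/26.67 + (38−10.67)²/10.67 + (19−26.67)²/26.67 + (13−16.00)²/16.00 + (22−26.67)²/26.67 = 78.7500
df = 5

test statistic = 78.750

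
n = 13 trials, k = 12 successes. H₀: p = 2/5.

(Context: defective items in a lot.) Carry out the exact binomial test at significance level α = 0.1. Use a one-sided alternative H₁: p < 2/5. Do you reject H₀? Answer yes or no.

reject H₀: no

Exact binomial: n=13, k=12, p₀=2/5=0.4000
P(X≤12) from Σ C(n,i)·p₀^i·(1−p₀)^(n−i)
p-value (one-sided, H₁ less) = 0.99999
At α=0.1: p ≥ α → fail to reject H₀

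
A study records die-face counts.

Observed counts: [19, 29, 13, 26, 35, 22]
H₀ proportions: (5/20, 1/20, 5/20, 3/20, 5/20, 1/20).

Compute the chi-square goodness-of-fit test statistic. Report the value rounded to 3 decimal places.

test statistic = 120.074

n = 144; E_i = n·p_i = [36.00, 7.20, 36.00, 21.60, 36.00, 7.20]
χ² = (19−36.00)²/36.00 + (29−7.20)²/7.20 + (13−36.00)²/36.00 + (26−21.60)²/21.60 + (35−36.00)²/36.00 + (22−7.20)²/7.20 = 120.0741
df = 5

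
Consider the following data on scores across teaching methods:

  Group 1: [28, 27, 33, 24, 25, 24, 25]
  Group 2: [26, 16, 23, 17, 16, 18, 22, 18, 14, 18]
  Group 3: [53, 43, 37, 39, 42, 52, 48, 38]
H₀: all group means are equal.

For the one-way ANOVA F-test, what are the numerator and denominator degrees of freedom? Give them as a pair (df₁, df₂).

k = 3 groups, N = 25 total
df = (k−1, N−k) = (3−1, 25−3) = (2, 22)

degrees of freedom = [2, 22]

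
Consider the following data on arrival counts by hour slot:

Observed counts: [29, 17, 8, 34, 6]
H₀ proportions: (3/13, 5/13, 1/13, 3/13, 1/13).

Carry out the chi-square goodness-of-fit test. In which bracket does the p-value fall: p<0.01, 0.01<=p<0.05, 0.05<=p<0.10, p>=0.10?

p-value bracket: p<0.01

n = 94; E_i = n·p_i = [21.69, 36.15, 7.23, 21.69, 7.23]
χ² = (29−21.69)²/21.69 + (17−36.15)²/36.15 + (8−7.23)²/7.23 + (34−21.69)²/21.69 + (6−7.23)²/7.23 = 19.8837
df = 4
p-value (upper-tail) = 0.00053
→ bracket: p<0.01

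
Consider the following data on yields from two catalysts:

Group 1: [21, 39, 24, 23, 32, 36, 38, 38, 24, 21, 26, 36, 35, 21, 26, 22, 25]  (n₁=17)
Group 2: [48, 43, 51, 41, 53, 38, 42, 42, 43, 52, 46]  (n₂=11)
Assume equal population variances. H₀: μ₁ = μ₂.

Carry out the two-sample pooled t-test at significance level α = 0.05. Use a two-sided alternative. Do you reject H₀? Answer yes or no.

x̄₁=28.647, s₁=6.910, n₁=17
x̄₂=45.364, s₂=4.985, n₂=11
s_p² = [16·6.910² + 10·4.985²]/26 = 38.9395
SE = √(s_p²·(1/17+1/11)) = 2.4146
t = (28.647−45.364)/2.4146 = -6.9230
df = 26
p-value (two-sided) = 0.00000
At α=0.05: p < α → reject H₀

reject H₀: yes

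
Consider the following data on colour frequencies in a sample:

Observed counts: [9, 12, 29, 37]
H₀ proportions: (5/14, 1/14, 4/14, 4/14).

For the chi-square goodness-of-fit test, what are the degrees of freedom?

degrees of freedom = 3

df = k − 1 = 4 − 1 = 3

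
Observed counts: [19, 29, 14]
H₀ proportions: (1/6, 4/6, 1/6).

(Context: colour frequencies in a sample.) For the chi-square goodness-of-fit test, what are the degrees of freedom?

df = k − 1 = 3 − 1 = 2

degrees of freedom = 2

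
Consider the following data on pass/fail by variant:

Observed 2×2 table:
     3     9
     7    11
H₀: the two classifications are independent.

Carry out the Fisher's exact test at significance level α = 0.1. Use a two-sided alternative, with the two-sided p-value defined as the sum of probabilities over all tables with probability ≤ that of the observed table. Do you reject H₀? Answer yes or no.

reject H₀: no

Margins: r₁=12, r₂=18, c₁=10, c₂=20, n=30
p_obs = C(12,3)·C(18,7)/C(30,10); sum pmf over tables with pmf ≤ p_obs
p-value (two-sided) = 0.69415
At α=0.1: p ≥ α → fail to reject H₀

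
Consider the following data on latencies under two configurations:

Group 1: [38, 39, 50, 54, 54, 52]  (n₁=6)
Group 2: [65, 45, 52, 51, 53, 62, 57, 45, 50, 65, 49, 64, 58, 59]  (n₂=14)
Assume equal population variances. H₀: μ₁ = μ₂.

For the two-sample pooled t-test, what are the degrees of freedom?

degrees of freedom = 18

df = n₁ + n₂ − 2 = 6 + 14 − 2 = 18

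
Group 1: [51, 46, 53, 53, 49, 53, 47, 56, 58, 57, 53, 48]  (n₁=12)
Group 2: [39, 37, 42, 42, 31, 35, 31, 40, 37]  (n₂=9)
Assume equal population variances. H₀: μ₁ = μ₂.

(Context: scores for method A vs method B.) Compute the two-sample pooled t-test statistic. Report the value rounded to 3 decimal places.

x̄₁=52.000, s₁=3.908, n₁=12
x̄₂=37.111, s₂=4.167, n₂=9
s_p² = [11·3.908² + 8·4.167²]/19 = 16.1520
SE = √(s_p²·(1/12+1/9)) = 1.7722
t = (52.000−37.111)/1.7722 = 8.4014
df = 19

test statistic = 8.401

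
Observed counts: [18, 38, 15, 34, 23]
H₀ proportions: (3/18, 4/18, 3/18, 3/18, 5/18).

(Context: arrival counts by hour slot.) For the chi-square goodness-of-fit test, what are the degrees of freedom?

df = k − 1 = 5 − 1 = 4

degrees of freedom = 4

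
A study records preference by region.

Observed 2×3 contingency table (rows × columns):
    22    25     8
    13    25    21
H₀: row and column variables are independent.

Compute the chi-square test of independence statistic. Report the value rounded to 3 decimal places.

test statistic = 8.011

Row totals [55, 59], col totals [35, 50, 29], n=114
χ² = (22−16.89)²/16.89 + (25−24.12)²/24.12 + (8−13.99)²/13.99 + (13−18.11)²/18.11 + (25−25.88)²/25.88 + (21−15.01)²/15.01 = 8.0114
df = 2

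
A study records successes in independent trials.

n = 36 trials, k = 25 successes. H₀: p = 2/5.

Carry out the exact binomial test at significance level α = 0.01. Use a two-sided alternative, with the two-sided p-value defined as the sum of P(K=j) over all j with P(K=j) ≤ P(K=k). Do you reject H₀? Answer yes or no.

Exact binomial: n=36, k=25, p₀=2/5=0.4000
P(X=j) = C(n,j)·p₀^j·(1−p₀)^(n−j); p = Σ P(X=j) over j with P(X=j) ≤ P(X=25)
p-value (two-sided) = 0.00048
At α=0.01: p < α → reject H₀

reject H₀: yes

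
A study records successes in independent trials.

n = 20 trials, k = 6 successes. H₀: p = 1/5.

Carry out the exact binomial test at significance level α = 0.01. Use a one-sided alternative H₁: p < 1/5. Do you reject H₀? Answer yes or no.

Exact binomial: n=20, k=6, p₀=1/5=0.2000
P(X≤6) from Σ C(n,i)·p₀^i·(1−p₀)^(n−i)
p-value (one-sided, H₁ less) = 0.91331
At α=0.01: p ≥ α → fail to reject H₀

reject H₀: no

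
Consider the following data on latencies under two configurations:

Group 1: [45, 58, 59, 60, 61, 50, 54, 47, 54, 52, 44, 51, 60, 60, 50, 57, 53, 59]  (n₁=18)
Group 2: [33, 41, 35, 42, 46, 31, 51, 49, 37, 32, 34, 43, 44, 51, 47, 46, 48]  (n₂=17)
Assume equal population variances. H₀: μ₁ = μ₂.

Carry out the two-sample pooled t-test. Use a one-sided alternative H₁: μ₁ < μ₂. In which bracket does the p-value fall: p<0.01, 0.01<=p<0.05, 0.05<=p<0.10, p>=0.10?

p-value bracket: p>=0.10

x̄₁=54.111, s₁=5.465, n₁=18
x̄₂=41.765, s₂=6.842, n₂=17
s_p² = [17·5.465² + 16·6.842²]/33 = 38.0860
SE = √(s_p²·(1/18+1/17)) = 2.0872
t = (54.111−41.765)/2.0872 = 5.9154
df = 33
p-value (one-sided, H₁ less) = 1.00000
→ bracket: p>=0.10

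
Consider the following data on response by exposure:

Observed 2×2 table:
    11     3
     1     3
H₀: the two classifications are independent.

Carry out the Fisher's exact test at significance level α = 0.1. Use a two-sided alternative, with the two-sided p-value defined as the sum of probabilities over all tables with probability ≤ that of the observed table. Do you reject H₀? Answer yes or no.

reject H₀: yes

Margins: r₁=14, r₂=4, c₁=12, c₂=6, n=18
p_obs = C(14,11)·C(4,1)/C(18,12); sum pmf over tables with pmf ≤ p_obs
p-value (two-sided) = 0.08333
At α=0.1: p < α → reject H₀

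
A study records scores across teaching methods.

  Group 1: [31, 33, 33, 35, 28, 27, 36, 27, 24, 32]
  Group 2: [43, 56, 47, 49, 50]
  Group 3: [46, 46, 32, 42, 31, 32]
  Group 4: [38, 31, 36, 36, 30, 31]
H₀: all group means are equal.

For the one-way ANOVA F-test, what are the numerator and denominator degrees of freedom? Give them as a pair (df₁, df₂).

k = 4 groups, N = 27 total
df = (k−1, N−k) = (4−1, 27−4) = (3, 23)

degrees of freedom = [3, 23]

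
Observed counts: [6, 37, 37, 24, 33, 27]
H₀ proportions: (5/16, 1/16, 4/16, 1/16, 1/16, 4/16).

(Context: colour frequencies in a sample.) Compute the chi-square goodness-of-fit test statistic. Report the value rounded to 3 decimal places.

test statistic = 183.873

n = 164; E_i = n·p_i = [51.25, 10.25, 41.00, 10.25, 10.25, 41.00]
χ² = (6−51.25)²/51.25 + (37−10.25)²/10.25 + (37−41.00)²/41.00 + (24−10.25)²/10.25 + (33−10.25)²/10.25 + (27−41.00)²/41.00 = 183.8732
df = 5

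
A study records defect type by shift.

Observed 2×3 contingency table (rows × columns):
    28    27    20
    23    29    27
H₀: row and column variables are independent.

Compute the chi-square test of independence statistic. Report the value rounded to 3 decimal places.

test statistic = 1.501

Row totals [75, 79], col totals [51, 56, 47], n=154
χ² = (28−24.84)²/24.84 + (27−27.27)²/27.27 + (20−22.89)²/22.89 + (23−26.16)²/26.16 + (29−28.73)²/28.73 + (27−24.11)²/24.11 = 1.5013
df = 2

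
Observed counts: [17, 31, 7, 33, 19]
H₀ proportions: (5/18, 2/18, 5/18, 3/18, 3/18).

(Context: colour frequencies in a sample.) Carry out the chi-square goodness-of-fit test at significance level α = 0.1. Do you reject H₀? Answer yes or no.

reject H₀: yes

n = 107; E_i = n·p_i = [29.72, 11.89, 29.72, 17.83, 17.83]
χ² = (17−29.72)²/29.72 + (31−11.89)²/11.89 + (7−29.72)²/29.72 + (33−17.83)²/17.83 + (19−17.83)²/17.83 = 66.5121
df = 4
p-value (upper-tail) = 0.00000
At α=0.1: p < α → reject H₀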